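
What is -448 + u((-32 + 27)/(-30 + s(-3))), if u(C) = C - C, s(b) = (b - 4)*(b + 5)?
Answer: -448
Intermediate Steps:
s(b) = (-4 + b)*(5 + b)
u(C) = 0
-448 + u((-32 + 27)/(-30 + s(-3))) = -448 + 0 = -448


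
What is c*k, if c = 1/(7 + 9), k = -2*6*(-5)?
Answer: 15/4 ≈ 3.7500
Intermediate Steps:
k = 60 (k = -12*(-5) = 60)
c = 1/16 ≈ 0.062500
c*k = (1/16)*60 = 15/4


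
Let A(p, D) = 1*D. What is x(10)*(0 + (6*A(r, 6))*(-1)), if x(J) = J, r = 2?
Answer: -360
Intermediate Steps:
A(p, D) = D
x(10)*(0 + (6*A(r, 6))*(-1)) = 10*(0 + (6*6)*(-1)) = 10*(0 + 36*(-1)) = 10*(0 - 36) = 10*(-36) = -360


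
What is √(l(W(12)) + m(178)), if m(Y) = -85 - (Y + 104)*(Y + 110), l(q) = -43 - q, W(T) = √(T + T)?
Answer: √(-81344 - 2*√6) ≈ 285.22*I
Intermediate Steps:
W(T) = √2*√T (W(T) = √(2*T) = √2*√T)
m(Y) = -85 - (104 + Y)*(110 + Y)
√(l(W(12)) + m(178)) = √((-43 - √2*√12) + (-11525 - 1*178² - 214*178)) = √((-43 - √2*2*√3) + (-11525 - 1*31684 - 38092)) = √((-43 - 2*√6) + (-11525 - 31684 - 38092)) = √((-43 - 2*√6) - 81301) = √(-81344 - 2*√6)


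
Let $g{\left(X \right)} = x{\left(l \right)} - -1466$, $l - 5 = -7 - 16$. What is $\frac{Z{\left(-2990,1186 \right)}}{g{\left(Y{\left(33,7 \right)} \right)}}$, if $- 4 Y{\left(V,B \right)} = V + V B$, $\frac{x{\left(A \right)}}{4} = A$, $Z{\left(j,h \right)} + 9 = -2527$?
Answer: $- \frac{1268}{697} \approx -1.8192$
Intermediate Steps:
$l = -18$ ($l = 5 - 23 = -18$)
$Z{\left(j,h \right)} = -2536$ ($Z{\left(j,h \right)} = -9 - 2527 = -2536$)
$x{\left(A \right)} = 4 A$
$Y{\left(V,B \right)} = - \frac{V}{4} - \frac{B V}{4}$ ($Y{\left(V,B \right)} = - \frac{V + V B}{4} = - \frac{V + B V}{4} = - \frac{V}{4} - \frac{B V}{4}$)
$g{\left(X \right)} = 1394$ ($g{\left(X \right)} = 4 \left(-18\right) - -1466 = -72 + 1466 = 1394$)
$\frac{Z{\left(-2990,1186 \right)}}{g{\left(Y{\left(33,7 \right)} \right)}} = - \frac{2536}{1394} = \left(-2536\right) \frac{1}{1394} = - \frac{1268}{697}$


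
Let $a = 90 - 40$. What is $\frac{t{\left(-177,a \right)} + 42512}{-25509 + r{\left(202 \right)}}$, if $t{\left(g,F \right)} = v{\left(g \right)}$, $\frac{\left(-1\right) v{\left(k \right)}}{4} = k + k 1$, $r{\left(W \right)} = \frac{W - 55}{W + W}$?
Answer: $- \frac{17746912}{10305489} \approx -1.7221$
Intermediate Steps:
$r{\left(W \right)} = \frac{-55 + W}{2 W}$
$a = 50$
$v{\left(k \right)} = - 8 k$ ($v{\left(k \right)} = - 4 \left(k + k 1\right) = - 4 \left(k + k\right) = - 4 \cdot 2 k = - 8 k$)
$t{\left(g,F \right)} = - 8 g$
$\frac{t{\left(-177,a \right)} + 42512}{-25509 + r{\left(202 \right)}} = \frac{\left(-8\right) \left(-177\right) + 42512}{-25509 + \frac{-55 + 202}{2 \cdot 202}} = \frac{1416 + 42512}{-25509 + \frac{1}{2} \cdot \frac{1}{202} \cdot 147} = \frac{43928}{-25509 + \frac{147}{404}} = \frac{43928}{- \frac{10305489}{404}} = 43928 \left(- \frac{404}{10305489}\right) = - \frac{17746912}{10305489}$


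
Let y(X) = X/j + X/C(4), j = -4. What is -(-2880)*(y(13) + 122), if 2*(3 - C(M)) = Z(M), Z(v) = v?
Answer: 379440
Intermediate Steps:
C(M) = 3 - M/2
y(X) = 3*X/4 (y(X) = X/(-4) + X/(3 - ½*4) = X*(-¼) + X/(3 - 2) = -X/4 + X/1 = -X/4 + X*1 = -X/4 + X = 3*X/4)
-(-2880)*(y(13) + 122) = -(-2880)*((¾)*13 + 122) = -(-2880)*(39/4 + 122) = -(-2880)*527/4 = -60*(-6324) = 379440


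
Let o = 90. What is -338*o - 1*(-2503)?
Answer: -27917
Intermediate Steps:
-338*o - 1*(-2503) = -338*90 - 1*(-2503) = -30420 + 2503 = -27917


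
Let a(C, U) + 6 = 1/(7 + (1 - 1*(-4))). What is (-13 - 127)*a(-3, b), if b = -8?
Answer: 2485/3 ≈ 828.33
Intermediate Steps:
a(C, U) = -71/12 (a(C, U) = -6 + 1/(7 + (1 - 1*(-4))) = -6 + 1/(7 + (1 + 4)) = -6 + 1/(7 + 5) = -6 + 1/12 = -71/12)
(-13 - 127)*a(-3, b) = (-13 - 127)*(-71/12) = -140*(-71/12) = 2485/3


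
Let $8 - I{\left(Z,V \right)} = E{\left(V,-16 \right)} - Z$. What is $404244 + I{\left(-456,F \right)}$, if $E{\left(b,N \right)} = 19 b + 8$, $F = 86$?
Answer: $402154$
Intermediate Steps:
$E{\left(b,N \right)} = 8 + 19 b$
$I{\left(Z,V \right)} = Z - 19 V$ ($I{\left(Z,V \right)} = 8 - \left(\left(8 + 19 V\right) - Z\right) = 8 - \left(8 - Z + 19 V\right) = Z - 19 V$)
$404244 + I{\left(-456,F \right)} = 404244 - 2090 = 402154$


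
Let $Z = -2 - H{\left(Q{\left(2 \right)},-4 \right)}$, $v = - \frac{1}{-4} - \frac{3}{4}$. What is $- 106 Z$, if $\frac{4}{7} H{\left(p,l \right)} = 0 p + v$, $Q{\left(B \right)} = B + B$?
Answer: $\frac{477}{4} \approx 119.25$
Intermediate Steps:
$v = - \frac{1}{2}$ ($v = \left(-1\right) \left(- \frac{1}{4}\right) - \frac{3}{4} = \frac{1}{4} - \frac{3}{4} = - \frac{1}{2} \approx -0.5$)
$Q{\left(B \right)} = 2 B$
$H{\left(p,l \right)} = - \frac{7}{8}$ ($H{\left(p,l \right)} = \frac{7 \left(0 p - \frac{1}{2}\right)}{4} = \frac{7 \left(0 - \frac{1}{2}\right)}{4} = \frac{7}{4} \left(- \frac{1}{2}\right) = - \frac{7}{8}$)
$Z = - \frac{9}{8}$ ($Z = -2 - - \frac{7}{8} = -2 + \frac{7}{8} = - \frac{9}{8} \approx -1.125$)
$- 106 Z = \left(-106\right) \left(- \frac{9}{8}\right) = \frac{477}{4}$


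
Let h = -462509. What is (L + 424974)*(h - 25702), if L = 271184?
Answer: -339871993338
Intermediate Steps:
(L + 424974)*(h - 25702) = (271184 + 424974)*(-462509 - 25702) = 696158*(-488211) = -339871993338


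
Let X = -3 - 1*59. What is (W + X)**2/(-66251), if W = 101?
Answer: -1521/66251 ≈ -0.022958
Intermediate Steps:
X = -62 (X = -3 - 59 = -62)
(W + X)**2/(-66251) = (101 - 62)**2/(-66251) = 39**2*(-1/66251) = 1521*(-1/66251) = -1521/66251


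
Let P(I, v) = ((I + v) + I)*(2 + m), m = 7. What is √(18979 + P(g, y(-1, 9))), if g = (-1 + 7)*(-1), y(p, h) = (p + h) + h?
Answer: 4*√1189 ≈ 137.93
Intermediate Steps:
y(p, h) = p + 2*h (y(p, h) = (h + p) + h = p + 2*h)
g = -6 (g = 6*(-1) = -6)
P(I, v) = 9*v + 18*I (P(I, v) = ((I + v) + I)*(2 + 7) = (v + 2*I)*9 = 9*v + 18*I)
√(18979 + P(g, y(-1, 9))) = √(18979 + (9*(-1 + 2*9) + 18*(-6))) = √(18979 + (9*(-1 + 18) - 108)) = √(18979 + (9*17 - 108)) = √(18979 + (153 - 108)) = √(18979 + 45) = √19024 = 4*√1189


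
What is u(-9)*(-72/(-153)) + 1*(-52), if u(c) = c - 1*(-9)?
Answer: -52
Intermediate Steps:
u(c) = 9 + c (u(c) = c + 9 = 9 + c)
u(-9)*(-72/(-153)) + 1*(-52) = (9 - 9)*(-72/(-153)) + 1*(-52) = 0*(-72*(-1/153)) - 52 = 0*(8/17) - 52 = 0 - 52 = -52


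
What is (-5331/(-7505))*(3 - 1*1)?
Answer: 10662/7505 ≈ 1.4207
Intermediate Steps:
(-5331/(-7505))*(3 - 1*1) = (-5331*(-1/7505))*(3 - 1) = (5331/7505)*2 = 10662/7505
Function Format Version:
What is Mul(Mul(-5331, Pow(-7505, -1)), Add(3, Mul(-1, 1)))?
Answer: Rational(10662, 7505) ≈ 1.4207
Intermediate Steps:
Mul(Mul(-5331, Pow(-7505, -1)), Add(3, Mul(-1, 1))) = Mul(Mul(-5331, Rational(-1, 7505)), Add(3, -1)) = Mul(Rational(5331, 7505), 2) = Rational(10662, 7505)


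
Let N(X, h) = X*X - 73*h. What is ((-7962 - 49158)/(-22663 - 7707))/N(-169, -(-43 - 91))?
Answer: 5712/57031823 ≈ 0.00010015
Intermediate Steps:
N(X, h) = X² - 73*h
((-7962 - 49158)/(-22663 - 7707))/N(-169, -(-43 - 91)) = ((-7962 - 49158)/(-22663 - 7707))/((-169)² - (-73)*(-43 - 91)) = (-57120/(-30370))/(28561 - (-73)*(-134)) = (-57120*(-1/30370))/(28561 - 73*134) = 5712/(3037*(28561 - 9782)) = (5712/3037)/18779 = (5712/3037)*(1/18779) = 5712/57031823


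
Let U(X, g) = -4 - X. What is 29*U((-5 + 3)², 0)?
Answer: -232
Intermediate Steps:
29*U((-5 + 3)², 0) = 29*(-4 - (-5 + 3)²) = 29*(-4 - 1*(-2)²) = 29*(-4 - 1*4) = 29*(-4 - 4) = 29*(-8) = -232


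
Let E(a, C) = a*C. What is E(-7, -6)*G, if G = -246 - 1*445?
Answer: -29022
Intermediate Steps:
G = -691 (G = -246 - 445 = -691)
E(a, C) = C*a
E(-7, -6)*G = -6*(-7)*(-691) = 42*(-691) = -29022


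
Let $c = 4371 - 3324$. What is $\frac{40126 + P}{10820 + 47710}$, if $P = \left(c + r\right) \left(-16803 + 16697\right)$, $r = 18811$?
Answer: $- \frac{344137}{9755} \approx -35.278$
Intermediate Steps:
$c = 1047$ ($c = 4371 - 3324 = 1047$)
$P = -2104948$ ($P = \left(1047 + 18811\right) \left(-16803 + 16697\right) = 19858 \left(-106\right) = -2104948$)
$\frac{40126 + P}{10820 + 47710} = \frac{40126 - 2104948}{10820 + 47710} = - \frac{2064822}{58530} = \left(-2064822\right) \frac{1}{58530} = - \frac{344137}{9755}$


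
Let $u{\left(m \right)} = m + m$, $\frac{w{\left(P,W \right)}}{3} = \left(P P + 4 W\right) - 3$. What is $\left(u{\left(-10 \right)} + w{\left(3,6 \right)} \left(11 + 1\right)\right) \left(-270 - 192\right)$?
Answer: $-489720$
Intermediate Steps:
$w{\left(P,W \right)} = -9 + 3 P^{2} + 12 W$ ($w{\left(P,W \right)} = 3 \left(\left(P P + 4 W\right) - 3\right) = 3 \left(\left(P^{2} + 4 W\right) - 3\right) = 3 \left(-3 + P^{2} + 4 W\right) = -9 + 3 P^{2} + 12 W$)
$u{\left(m \right)} = 2 m$
$\left(u{\left(-10 \right)} + w{\left(3,6 \right)} \left(11 + 1\right)\right) \left(-270 - 192\right) = \left(2 \left(-10\right) + \left(-9 + 3 \cdot 3^{2} + 12 \cdot 6\right) \left(11 + 1\right)\right) \left(-270 - 192\right) = \left(-20 + \left(-9 + 3 \cdot 9 + 72\right) 12\right) \left(-462\right) = \left(-20 + \left(-9 + 27 + 72\right) 12\right) \left(-462\right) = \left(-20 + 90 \cdot 12\right) \left(-462\right) = \left(-20 + 1080\right) \left(-462\right) = 1060 \left(-462\right) = -489720$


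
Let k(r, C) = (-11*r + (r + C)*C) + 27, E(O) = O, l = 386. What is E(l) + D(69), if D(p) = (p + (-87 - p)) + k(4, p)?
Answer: 5319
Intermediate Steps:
k(r, C) = 27 - 11*r + C*(C + r) (k(r, C) = (-11*r + (C + r)*C) + 27 = (-11*r + C*(C + r)) + 27 = 27 - 11*r + C*(C + r))
D(p) = -104 + p**2 + 4*p (D(p) = (p + (-87 - p)) + (27 + p**2 - 11*4 + p*4) = -87 + (27 + p**2 - 44 + 4*p) = -87 + (-17 + p**2 + 4*p) = -104 + p**2 + 4*p)
E(l) + D(69) = 386 + (-104 + 69**2 + 4*69) = 386 + (-104 + 4761 + 276) = 386 + 4933 = 5319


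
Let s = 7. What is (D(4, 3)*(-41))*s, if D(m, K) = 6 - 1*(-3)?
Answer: -2583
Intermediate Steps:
D(m, K) = 9 (D(m, K) = 6 + 3 = 9)
(D(4, 3)*(-41))*s = (9*(-41))*7 = -369*7 = -2583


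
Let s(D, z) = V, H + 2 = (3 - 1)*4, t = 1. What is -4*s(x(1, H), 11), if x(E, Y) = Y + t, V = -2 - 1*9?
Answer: 44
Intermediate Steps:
H = 6 (H = -2 + (3 - 1)*4 = -2 + 2*4 = -2 + 8 = 6)
V = -11 (V = -2 - 9 = -11)
x(E, Y) = 1 + Y (x(E, Y) = Y + 1 = 1 + Y)
s(D, z) = -11
-4*s(x(1, H), 11) = -4*(-11) = 44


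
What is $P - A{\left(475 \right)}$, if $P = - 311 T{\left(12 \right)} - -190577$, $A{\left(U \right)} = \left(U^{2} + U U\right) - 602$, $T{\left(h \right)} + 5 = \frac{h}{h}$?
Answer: $-258827$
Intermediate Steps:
$T{\left(h \right)} = -4$ ($T{\left(h \right)} = -5 + \frac{h}{h} = -5 + 1 = -4$)
$A{\left(U \right)} = -602 + 2 U^{2}$ ($A{\left(U \right)} = \left(U^{2} + U^{2}\right) - 602 = 2 U^{2} - 602 = -602 + 2 U^{2}$)
$P = 191821$ ($P = \left(-311\right) \left(-4\right) - -190577 = 1244 + 190577 = 191821$)
$P - A{\left(475 \right)} = 191821 - \left(-602 + 2 \cdot 475^{2}\right) = 191821 - \left(-602 + 2 \cdot 225625\right) = 191821 - \left(-602 + 451250\right) = 191821 - 450648 = -258827$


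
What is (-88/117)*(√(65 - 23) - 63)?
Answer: 616/13 - 88*√42/117 ≈ 42.510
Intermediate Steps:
(-88/117)*(√(65 - 23) - 63) = (-88*1/117)*(√42 - 63) = -88*(-63 + √42)/117 = 616/13 - 88*√42/117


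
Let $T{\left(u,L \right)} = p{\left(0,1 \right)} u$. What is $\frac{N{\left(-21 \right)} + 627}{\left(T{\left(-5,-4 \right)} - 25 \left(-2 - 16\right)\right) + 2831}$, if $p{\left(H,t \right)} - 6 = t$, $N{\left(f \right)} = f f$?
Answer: $\frac{178}{541} \approx 0.32902$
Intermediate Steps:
$N{\left(f \right)} = f^{2}$
$p{\left(H,t \right)} = 6 + t$
$T{\left(u,L \right)} = 7 u$ ($T{\left(u,L \right)} = \left(6 + 1\right) u = 7 u$)
$\frac{N{\left(-21 \right)} + 627}{\left(T{\left(-5,-4 \right)} - 25 \left(-2 - 16\right)\right) + 2831} = \frac{\left(-21\right)^{2} + 627}{\left(7 \left(-5\right) - 25 \left(-2 - 16\right)\right) + 2831} = \frac{441 + 627}{\left(-35 - 25 \left(-2 - 16\right)\right) + 2831} = \frac{1068}{\left(-35 - -450\right) + 2831} = \frac{1068}{\left(-35 + 450\right) + 2831} = \frac{1068}{415 + 2831} = \frac{1068}{3246} = 1068 \cdot \frac{1}{3246} = \frac{178}{541}$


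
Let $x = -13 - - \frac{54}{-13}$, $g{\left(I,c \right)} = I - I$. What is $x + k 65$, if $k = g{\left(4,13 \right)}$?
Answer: $- \frac{223}{13} \approx -17.154$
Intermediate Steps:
$g{\left(I,c \right)} = 0$
$k = 0$
$x = - \frac{223}{13}$ ($x = -13 - \left(-54\right) \left(- \frac{1}{13}\right) = -13 - \frac{54}{13} = - \frac{223}{13} \approx -17.154$)
$x + k 65 = - \frac{223}{13} + 0 \cdot 65 = - \frac{223}{13} + 0 = - \frac{223}{13}$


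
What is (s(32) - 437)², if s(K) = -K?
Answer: 219961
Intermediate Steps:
(s(32) - 437)² = (-1*32 - 437)² = (-32 - 437)² = (-469)² = 219961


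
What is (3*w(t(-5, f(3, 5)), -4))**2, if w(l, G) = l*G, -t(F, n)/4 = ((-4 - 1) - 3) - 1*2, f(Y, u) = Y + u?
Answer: 230400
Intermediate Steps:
t(F, n) = 40 (t(F, n) = -4*(((-4 - 1) - 3) - 1*2) = -4*((-5 - 3) - 2) = -4*(-8 - 2) = -4*(-10) = 40)
w(l, G) = G*l
(3*w(t(-5, f(3, 5)), -4))**2 = (3*(-4*40))**2 = (3*(-160))**2 = (-480)**2 = 230400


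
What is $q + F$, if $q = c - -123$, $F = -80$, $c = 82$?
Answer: $125$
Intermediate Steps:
$q = 205$ ($q = 82 - -123 = 82 + 123 = 205$)
$q + F = 205 - 80 = 125$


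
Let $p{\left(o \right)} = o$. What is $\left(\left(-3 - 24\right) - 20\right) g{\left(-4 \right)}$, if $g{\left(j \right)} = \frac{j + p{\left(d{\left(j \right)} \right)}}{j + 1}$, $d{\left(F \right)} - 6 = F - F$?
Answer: $\frac{94}{3} \approx 31.333$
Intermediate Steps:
$d{\left(F \right)} = 6$ ($d{\left(F \right)} = 6 + \left(F - F\right) = 6 + 0 = 6$)
$g{\left(j \right)} = \frac{6 + j}{1 + j}$ ($g{\left(j \right)} = \frac{j + 6}{j + 1} = \frac{6 + j}{1 + j}$)
$\left(\left(-3 - 24\right) - 20\right) g{\left(-4 \right)} = \left(\left(-3 - 24\right) - 20\right) \frac{6 - 4}{1 - 4} = \left(\left(-3 - 24\right) - 20\right) \frac{1}{-3} \cdot 2 = \left(-27 - 20\right) \left(\left(- \frac{1}{3}\right) 2\right) = \left(-47\right) \left(- \frac{2}{3}\right) = \frac{94}{3}$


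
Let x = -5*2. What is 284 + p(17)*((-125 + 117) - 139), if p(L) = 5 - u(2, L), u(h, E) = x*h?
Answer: -3391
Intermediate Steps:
x = -10
u(h, E) = -10*h
p(L) = 25 (p(L) = 5 - (-10)*2 = 5 - 1*(-20) = 5 + 20 = 25)
284 + p(17)*((-125 + 117) - 139) = 284 + 25*((-125 + 117) - 139) = 284 + 25*(-8 - 139) = 284 + 25*(-147) = 284 - 3675 = -3391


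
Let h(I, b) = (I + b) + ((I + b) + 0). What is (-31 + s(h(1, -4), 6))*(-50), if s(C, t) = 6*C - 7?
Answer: 3700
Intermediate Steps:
h(I, b) = 2*I + 2*b (h(I, b) = (I + b) + (I + b) = 2*I + 2*b)
s(C, t) = -7 + 6*C
(-31 + s(h(1, -4), 6))*(-50) = (-31 + (-7 + 6*(2*1 + 2*(-4))))*(-50) = (-31 + (-7 + 6*(2 - 8)))*(-50) = (-31 + (-7 + 6*(-6)))*(-50) = (-31 + (-7 - 36))*(-50) = (-31 - 43)*(-50) = -74*(-50) = 3700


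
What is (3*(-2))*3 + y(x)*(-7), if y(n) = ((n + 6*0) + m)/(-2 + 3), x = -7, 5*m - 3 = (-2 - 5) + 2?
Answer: 169/5 ≈ 33.800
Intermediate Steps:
m = -⅖ (m = ⅗ + ((-2 - 5) + 2)/5 = ⅗ + (-7 + 2)/5 = ⅗ + (⅕)*(-5) = ⅗ - 1 = -⅖ ≈ -0.40000)
y(n) = -⅖ + n (y(n) = ((n + 6*0) - ⅖)/(-2 + 3) = ((n + 0) - ⅖)/1 = (n - ⅖)*1 = (-⅖ + n)*1 = -⅖ + n)
(3*(-2))*3 + y(x)*(-7) = (3*(-2))*3 + (-⅖ - 7)*(-7) = -6*3 - 37/5*(-7) = -18 + 259/5 = 169/5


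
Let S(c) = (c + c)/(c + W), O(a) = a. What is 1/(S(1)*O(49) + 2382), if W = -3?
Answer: 1/2333 ≈ 0.00042863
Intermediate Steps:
S(c) = 2*c/(-3 + c) (S(c) = (c + c)/(c - 3) = (2*c)/(-3 + c) = 2*c/(-3 + c))
1/(S(1)*O(49) + 2382) = 1/((2*1/(-3 + 1))*49 + 2382) = 1/((2*1/(-2))*49 + 2382) = 1/((2*1*(-½))*49 + 2382) = 1/(-1*49 + 2382) = 1/(-49 + 2382) = 1/2333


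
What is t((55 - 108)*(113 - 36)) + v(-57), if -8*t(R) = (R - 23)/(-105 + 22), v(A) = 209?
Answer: 16834/83 ≈ 202.82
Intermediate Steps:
t(R) = -23/664 + R/664 (t(R) = -(R - 23)/(8*(-105 + 22)) = -(-23 + R)/(8*(-83)) = -(-23 + R)*(-1)/(8*83) = -(23/83 - R/83)/8 = -23/664 + R/664)
t((55 - 108)*(113 - 36)) + v(-57) = (-23/664 + ((55 - 108)*(113 - 36))/664) + 209 = (-23/664 + (-53*77)/664) + 209 = (-23/664 + (1/664)*(-4081)) + 209 = (-23/664 - 4081/664) + 209 = -513/83 + 209 = 16834/83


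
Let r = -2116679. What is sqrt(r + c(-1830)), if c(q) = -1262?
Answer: I*sqrt(2117941) ≈ 1455.3*I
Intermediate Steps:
sqrt(r + c(-1830)) = sqrt(-2116679 - 1262) = sqrt(-2117941) = I*sqrt(2117941)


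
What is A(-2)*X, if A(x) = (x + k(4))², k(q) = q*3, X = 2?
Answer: 200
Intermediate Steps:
k(q) = 3*q
A(x) = (12 + x)² (A(x) = (x + 3*4)² = (x + 12)² = (12 + x)²)
A(-2)*X = (12 - 2)²*2 = 10²*2 = 100*2 = 200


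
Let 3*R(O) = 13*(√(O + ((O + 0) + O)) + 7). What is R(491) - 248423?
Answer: -745178/3 + 13*√1473/3 ≈ -2.4823e+5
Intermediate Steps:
R(O) = 91/3 + 13*√3*√O/3 (R(O) = (13*(√(O + ((O + 0) + O)) + 7))/3 = (13*(√(O + (O + O)) + 7))/3 = (13*(√(O + 2*O) + 7))/3 = (13*(√(3*O) + 7))/3 = (13*(√3*√O + 7))/3 = (13*(7 + √3*√O))/3 = (91 + 13*√3*√O)/3 = 91/3 + 13*√3*√O/3)
R(491) - 248423 = (91/3 + 13*√3*√491/3) - 248423 = (91/3 + 13*√1473/3) - 248423 = -745178/3 + 13*√1473/3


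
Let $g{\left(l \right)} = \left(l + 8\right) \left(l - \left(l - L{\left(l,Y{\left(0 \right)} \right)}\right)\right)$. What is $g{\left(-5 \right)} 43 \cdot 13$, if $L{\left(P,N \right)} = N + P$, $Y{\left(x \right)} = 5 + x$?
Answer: $0$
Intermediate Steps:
$g{\left(l \right)} = \left(5 + l\right) \left(8 + l\right)$ ($g{\left(l \right)} = \left(l + 8\right) \left(l + \left(\left(\left(5 + 0\right) + l\right) - l\right)\right) = \left(8 + l\right) \left(l + \left(\left(5 + l\right) - l\right)\right) = \left(8 + l\right) \left(l + 5\right) = \left(8 + l\right) \left(5 + l\right) = \left(5 + l\right) \left(8 + l\right)$)
$g{\left(-5 \right)} 43 \cdot 13 = \left(5 - 5\right) \left(8 - 5\right) 43 \cdot 13 = 0 \cdot 3 \cdot 43 \cdot 13 = 0 \cdot 43 \cdot 13 = 0 \cdot 13 = 0$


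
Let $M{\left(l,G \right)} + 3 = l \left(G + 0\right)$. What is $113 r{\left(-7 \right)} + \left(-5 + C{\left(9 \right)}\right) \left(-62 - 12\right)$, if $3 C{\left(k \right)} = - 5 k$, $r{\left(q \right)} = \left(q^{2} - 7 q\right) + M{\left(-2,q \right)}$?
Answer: $13797$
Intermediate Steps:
$M{\left(l,G \right)} = -3 + G l$ ($M{\left(l,G \right)} = -3 + l \left(G + 0\right) = -3 + l G = -3 + G l$)
$r{\left(q \right)} = -3 + q^{2} - 9 q$ ($r{\left(q \right)} = \left(q^{2} - 7 q\right) + \left(-3 + q \left(-2\right)\right) = \left(q^{2} - 7 q\right) - \left(3 + 2 q\right) = -3 + q^{2} - 9 q$)
$C{\left(k \right)} = - \frac{5 k}{3}$ ($C{\left(k \right)} = \frac{\left(-5\right) k}{3} = - \frac{5 k}{3}$)
$113 r{\left(-7 \right)} + \left(-5 + C{\left(9 \right)}\right) \left(-62 - 12\right) = 113 \left(-3 + \left(-7\right)^{2} - -63\right) + \left(-5 - 15\right) \left(-62 - 12\right) = 113 \left(-3 + 49 + 63\right) + \left(-5 - 15\right) \left(-74\right) = 113 \cdot 109 - -1480 = 12317 + 1480 = 13797$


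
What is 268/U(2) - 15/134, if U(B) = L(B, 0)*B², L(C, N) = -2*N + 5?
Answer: 8903/670 ≈ 13.288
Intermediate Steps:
L(C, N) = 5 - 2*N
U(B) = 5*B² (U(B) = (5 - 2*0)*B² = (5 + 0)*B² = 5*B²)
268/U(2) - 15/134 = 268/((5*2²)) - 15/134 = 268/((5*4)) - 15*1/134 = 268/20 - 15/134 = 268*(1/20) - 15/134 = 67/5 - 15/134 = 8903/670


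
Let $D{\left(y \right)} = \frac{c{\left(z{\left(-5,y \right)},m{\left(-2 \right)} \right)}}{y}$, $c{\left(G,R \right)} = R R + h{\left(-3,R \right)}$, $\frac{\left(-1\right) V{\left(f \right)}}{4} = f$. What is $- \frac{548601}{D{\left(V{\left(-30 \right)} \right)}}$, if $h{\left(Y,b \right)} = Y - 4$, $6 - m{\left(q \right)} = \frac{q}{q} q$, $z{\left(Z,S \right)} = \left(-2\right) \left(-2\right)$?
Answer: $- \frac{21944040}{19} \approx -1.155 \cdot 10^{6}$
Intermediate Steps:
$z{\left(Z,S \right)} = 4$
$m{\left(q \right)} = 6 - q$ ($m{\left(q \right)} = 6 - \frac{q}{q} q = 6 - 1 q = 6 - q$)
$h{\left(Y,b \right)} = -4 + Y$ ($h{\left(Y,b \right)} = Y - 4 = -4 + Y$)
$V{\left(f \right)} = - 4 f$
$c{\left(G,R \right)} = -7 + R^{2}$ ($c{\left(G,R \right)} = R R - 7 = R^{2} - 7 = -7 + R^{2}$)
$D{\left(y \right)} = \frac{57}{y}$ ($D{\left(y \right)} = \frac{-7 + \left(6 - -2\right)^{2}}{y} = \frac{-7 + \left(6 + 2\right)^{2}}{y} = \frac{-7 + 8^{2}}{y} = \frac{-7 + 64}{y} = \frac{57}{y}$)
$- \frac{548601}{D{\left(V{\left(-30 \right)} \right)}} = - \frac{548601}{57 \frac{1}{\left(-4\right) \left(-30\right)}} = - \frac{548601}{57 \cdot \frac{1}{120}} = - \frac{548601}{\frac{19}{40}} = \left(-548601\right) \frac{40}{19} = - \frac{21944040}{19}$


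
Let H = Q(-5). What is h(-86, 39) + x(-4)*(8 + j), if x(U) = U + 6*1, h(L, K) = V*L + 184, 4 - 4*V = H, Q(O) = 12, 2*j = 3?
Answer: 375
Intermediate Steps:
j = 3/2 (j = (½)*3 = 3/2 ≈ 1.5000)
H = 12
V = -2 (V = 1 - ¼*12 = 1 - 3 = -2)
h(L, K) = 184 - 2*L (h(L, K) = -2*L + 184 = 184 - 2*L)
x(U) = 6 + U (x(U) = U + 6 = 6 + U)
h(-86, 39) + x(-4)*(8 + j) = (184 - 2*(-86)) + (6 - 4)*(8 + 3/2) = (184 + 172) + 2*(19/2) = 356 + 19 = 375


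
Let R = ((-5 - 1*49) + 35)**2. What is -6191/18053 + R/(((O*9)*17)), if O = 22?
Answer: -14321773/60766398 ≈ -0.23569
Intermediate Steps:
R = 361 (R = ((-5 - 49) + 35)**2 = (-54 + 35)**2 = (-19)**2 = 361)
-6191/18053 + R/(((O*9)*17)) = -6191/18053 + 361/(((22*9)*17)) = -6191*1/18053 + 361/((198*17)) = -6191/18053 + 361/3366 = -14321773/60766398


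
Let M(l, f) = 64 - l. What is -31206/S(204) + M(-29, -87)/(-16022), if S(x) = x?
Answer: -20833396/136187 ≈ -152.98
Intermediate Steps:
-31206/S(204) + M(-29, -87)/(-16022) = -31206/204 + (64 - 1*(-29))/(-16022) = -31206*1/204 + (64 + 29)*(-1/16022) = -5201/34 + 93*(-1/16022) = -5201/34 - 93/16022 = -20833396/136187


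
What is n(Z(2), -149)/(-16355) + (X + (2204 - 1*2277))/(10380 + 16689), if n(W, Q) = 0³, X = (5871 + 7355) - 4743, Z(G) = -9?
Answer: 8410/27069 ≈ 0.31069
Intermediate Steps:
X = 8483 (X = 13226 - 4743 = 8483)
n(W, Q) = 0
n(Z(2), -149)/(-16355) + (X + (2204 - 1*2277))/(10380 + 16689) = 0/(-16355) + (8483 + (2204 - 1*2277))/(10380 + 16689) = 0*(-1/16355) + (8483 + (2204 - 2277))/27069 = 0 + (8483 - 73)*(1/27069) = 0 + 8410*(1/27069) = 0 + 8410/27069 = 8410/27069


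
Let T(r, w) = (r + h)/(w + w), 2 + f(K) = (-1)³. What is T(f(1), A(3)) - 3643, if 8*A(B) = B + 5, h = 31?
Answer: -3629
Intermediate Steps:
A(B) = 5/8 + B/8 (A(B) = (B + 5)/8 = (5 + B)/8 = 5/8 + B/8)
f(K) = -3 (f(K) = -2 + (-1)³ = -2 - 1 = -3)
T(r, w) = (31 + r)/(2*w) (T(r, w) = (r + 31)/(w + w) = (31 + r)/((2*w)) = (31 + r)*(1/(2*w)) = (31 + r)/(2*w))
T(f(1), A(3)) - 3643 = (31 - 3)/(2*(5/8 + (⅛)*3)) - 3643 = (½)*28/(5/8 + 3/8) - 3643 = (½)*28/1 - 3643 = (½)*1*28 - 3643 = 14 - 3643 = -3629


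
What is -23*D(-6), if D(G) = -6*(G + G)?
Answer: -1656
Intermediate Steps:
D(G) = -12*G
-23*D(-6) = -(-276)*(-6) = -23*72 = -1656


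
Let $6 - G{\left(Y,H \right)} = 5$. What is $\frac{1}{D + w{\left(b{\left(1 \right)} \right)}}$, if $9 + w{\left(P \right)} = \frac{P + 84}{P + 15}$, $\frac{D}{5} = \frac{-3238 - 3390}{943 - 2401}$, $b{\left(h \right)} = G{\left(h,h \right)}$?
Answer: $\frac{11664}{222109} \approx 0.052515$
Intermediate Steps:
$G{\left(Y,H \right)} = 1$ ($G{\left(Y,H \right)} = 6 - 5 = 1$)
$b{\left(h \right)} = 1$
$D = \frac{16570}{729}$ ($D = 5 \frac{-3238 - 3390}{943 - 2401} = 5 \left(- \frac{6628}{-1458}\right) = 5 \left(\left(-6628\right) \left(- \frac{1}{1458}\right)\right) = 5 \cdot \frac{3314}{729} = \frac{16570}{729} \approx 22.73$)
$w{\left(P \right)} = -9 + \frac{84 + P}{15 + P}$ ($w{\left(P \right)} = -9 + \frac{P + 84}{P + 15} = -9 + \frac{84 + P}{15 + P}$)
$\frac{1}{D + w{\left(b{\left(1 \right)} \right)}} = \frac{1}{\frac{16570}{729} + \frac{-51 - 8}{15 + 1}} = \frac{1}{\frac{16570}{729} + \frac{-51 - 8}{16}} = \frac{1}{\frac{16570}{729} + \frac{1}{16} \left(-59\right)} = \frac{1}{\frac{16570}{729} - \frac{59}{16}} = \frac{1}{\frac{222109}{11664}} = \frac{11664}{222109}$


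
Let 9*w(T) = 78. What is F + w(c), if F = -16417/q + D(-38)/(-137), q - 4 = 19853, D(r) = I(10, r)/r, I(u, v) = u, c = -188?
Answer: 405326516/51687771 ≈ 7.8418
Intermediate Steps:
w(T) = 26/3 (w(T) = (⅑)*78 = 26/3)
D(r) = 10/r
q = 19857 (q = 4 + 19853 = 19857)
F = -42634166/51687771 (F = -16417/19857 + (10/(-38))/(-137) = -16417*1/19857 + (10*(-1/38))*(-1/137) = -16417/19857 - 5/19*(-1/137) = -16417/19857 + 5/2603 = -42634166/51687771 ≈ -0.82484)
F + w(c) = -42634166/51687771 + 26/3 = 405326516/51687771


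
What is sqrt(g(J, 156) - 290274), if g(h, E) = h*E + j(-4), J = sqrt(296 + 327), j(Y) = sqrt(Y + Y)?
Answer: sqrt(-290274 + 156*sqrt(623) + 2*I*sqrt(2)) ≈ 0.003 + 535.14*I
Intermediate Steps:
j(Y) = sqrt(2)*sqrt(Y) (j(Y) = sqrt(2*Y) = sqrt(2)*sqrt(Y))
J = sqrt(623) ≈ 24.960
g(h, E) = E*h + 2*I*sqrt(2) (g(h, E) = h*E + sqrt(2)*sqrt(-4) = E*h + sqrt(2)*(2*I) = E*h + 2*I*sqrt(2))
sqrt(g(J, 156) - 290274) = sqrt((156*sqrt(623) + 2*I*sqrt(2)) - 290274) = sqrt(-290274 + 156*sqrt(623) + 2*I*sqrt(2))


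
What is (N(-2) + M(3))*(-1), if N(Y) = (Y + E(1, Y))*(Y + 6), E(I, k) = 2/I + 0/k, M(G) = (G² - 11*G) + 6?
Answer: 18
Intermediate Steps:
M(G) = 6 + G² - 11*G
E(I, k) = 2/I (E(I, k) = 2/I + 0 = 2/I)
N(Y) = (2 + Y)*(6 + Y) (N(Y) = (Y + 2/1)*(Y + 6) = (Y + 2*1)*(6 + Y) = (Y + 2)*(6 + Y) = (2 + Y)*(6 + Y))
(N(-2) + M(3))*(-1) = ((12 + (-2)² + 8*(-2)) + (6 + 3² - 11*3))*(-1) = ((12 + 4 - 16) + (6 + 9 - 33))*(-1) = (0 - 18)*(-1) = -18*(-1) = 18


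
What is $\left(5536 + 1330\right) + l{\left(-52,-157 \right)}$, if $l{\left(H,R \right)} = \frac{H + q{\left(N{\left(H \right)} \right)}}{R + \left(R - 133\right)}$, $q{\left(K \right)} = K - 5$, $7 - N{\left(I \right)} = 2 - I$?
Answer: $\frac{3069206}{447} \approx 6866.2$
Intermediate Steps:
$N{\left(I \right)} = 5 + I$ ($N{\left(I \right)} = 7 - \left(2 - I\right) = 7 + \left(-2 + I\right) = 5 + I$)
$q{\left(K \right)} = -5 + K$
$l{\left(H,R \right)} = \frac{2 H}{-133 + 2 R}$ ($l{\left(H,R \right)} = \frac{H + \left(-5 + \left(5 + H\right)\right)}{R + \left(R - 133\right)} = \frac{H + H}{R + \left(-133 + R\right)} = \frac{2 H}{-133 + 2 R}$)
$\left(5536 + 1330\right) + l{\left(-52,-157 \right)} = \left(5536 + 1330\right) + 2 \left(-52\right) \frac{1}{-133 + 2 \left(-157\right)} = 6866 + 2 \left(-52\right) \frac{1}{-133 - 314} = 6866 + 2 \left(-52\right) \frac{1}{-447} = 6866 + 2 \left(-52\right) \left(- \frac{1}{447}\right) = 6866 + \frac{104}{447} = \frac{3069206}{447}$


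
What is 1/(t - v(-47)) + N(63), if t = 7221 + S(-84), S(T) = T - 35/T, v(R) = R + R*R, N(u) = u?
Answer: 3761427/59705 ≈ 63.000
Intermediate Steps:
v(R) = R + R²
t = 85649/12 (t = 7221 + (-84 - 35/(-84)) = 7221 + (-84 - 35*(-1/84)) = 7221 + (-84 + 5/12) = 7221 - 1003/12 = 85649/12 ≈ 7137.4)
1/(t - v(-47)) + N(63) = 1/(85649/12 - (-47)*(1 - 47)) + 63 = 1/(85649/12 - (-47)*(-46)) + 63 = 1/(85649/12 - 1*2162) + 63 = 1/(85649/12 - 2162) + 63 = 1/(59705/12) + 63 = 12/59705 + 63 = 3761427/59705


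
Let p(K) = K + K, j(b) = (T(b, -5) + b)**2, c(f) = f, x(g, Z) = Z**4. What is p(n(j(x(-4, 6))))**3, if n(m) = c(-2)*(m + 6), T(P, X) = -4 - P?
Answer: -681472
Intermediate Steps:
j(b) = 16 (j(b) = ((-4 - b) + b)**2 = (-4)**2 = 16)
n(m) = -12 - 2*m (n(m) = -2*(m + 6) = -2*(6 + m) = -12 - 2*m)
p(K) = 2*K
p(n(j(x(-4, 6))))**3 = (2*(-12 - 2*16))**3 = (2*(-12 - 32))**3 = (2*(-44))**3 = (-88)**3 = -681472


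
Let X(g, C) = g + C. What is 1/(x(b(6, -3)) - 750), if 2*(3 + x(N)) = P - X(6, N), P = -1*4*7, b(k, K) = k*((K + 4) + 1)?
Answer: -1/776 ≈ -0.0012887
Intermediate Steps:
b(k, K) = k*(5 + K) (b(k, K) = k*((4 + K) + 1) = k*(5 + K))
X(g, C) = C + g
P = -28 (P = -4*7 = -28)
x(N) = -20 - N/2 (x(N) = -3 + (-28 - (N + 6))/2 = -3 + (-28 - (6 + N))/2 = -3 + (-28 + (-6 - N))/2 = -3 + (-34 - N)/2 = -3 + (-17 - N/2) = -20 - N/2)
1/(x(b(6, -3)) - 750) = 1/((-20 - 3*(5 - 3)) - 750) = 1/((-20 - 3*2) - 750) = 1/((-20 - ½*12) - 750) = 1/((-20 - 6) - 750) = 1/(-26 - 750) = 1/(-776) = -1/776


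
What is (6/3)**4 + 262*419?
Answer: 109794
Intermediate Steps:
(6/3)**4 + 262*419 = (6*(1/3))**4 + 109778 = 2**4 + 109778 = 16 + 109778 = 109794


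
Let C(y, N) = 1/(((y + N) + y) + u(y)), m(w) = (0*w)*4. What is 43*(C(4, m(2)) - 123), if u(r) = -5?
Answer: -15824/3 ≈ -5274.7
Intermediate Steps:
m(w) = 0 (m(w) = 0*4 = 0)
C(y, N) = 1/(-5 + N + 2*y) (C(y, N) = 1/(((y + N) + y) - 5) = 1/(((N + y) + y) - 5) = 1/((N + 2*y) - 5) = 1/(-5 + N + 2*y))
43*(C(4, m(2)) - 123) = 43*(1/(-5 + 0 + 2*4) - 123) = 43*(1/(-5 + 0 + 8) - 123) = 43*(1/3 - 123) = 43*(-368/3) = -15824/3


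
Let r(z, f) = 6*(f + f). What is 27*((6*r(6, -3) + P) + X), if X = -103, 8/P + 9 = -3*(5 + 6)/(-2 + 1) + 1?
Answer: -215109/25 ≈ -8604.4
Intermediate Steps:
r(z, f) = 12*f (r(z, f) = 6*(2*f) = 12*f)
P = 8/25 (P = 8/(-9 + (-3*(5 + 6)/(-2 + 1) + 1)) = 8/(-9 + (-33/(-1) + 1)) = 8/(-9 + (-33*(-1) + 1)) = 8/(-9 + (-3*(-11) + 1)) = 8/(-9 + (33 + 1)) = 8/(-9 + 34) = 8/25 ≈ 0.32000)
27*((6*r(6, -3) + P) + X) = 27*((6*(12*(-3)) + 8/25) - 103) = 27*((6*(-36) + 8/25) - 103) = 27*((-216 + 8/25) - 103) = 27*(-5392/25 - 103) = 27*(-7967/25) = -215109/25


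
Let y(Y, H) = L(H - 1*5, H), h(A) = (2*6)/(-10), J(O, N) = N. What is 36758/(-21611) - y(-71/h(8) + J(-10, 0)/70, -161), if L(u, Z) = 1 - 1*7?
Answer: 92908/21611 ≈ 4.2991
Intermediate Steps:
h(A) = -6/5 (h(A) = 12*(-⅒) = -6/5)
L(u, Z) = -6 (L(u, Z) = 1 - 7 = -6)
y(Y, H) = -6
36758/(-21611) - y(-71/h(8) + J(-10, 0)/70, -161) = 36758/(-21611) - 1*(-6) = 36758*(-1/21611) + 6 = -36758/21611 + 6 = 92908/21611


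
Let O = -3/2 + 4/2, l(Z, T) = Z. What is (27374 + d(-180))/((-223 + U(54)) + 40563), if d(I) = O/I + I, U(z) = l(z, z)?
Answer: 9789839/14541840 ≈ 0.67322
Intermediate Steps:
U(z) = z
O = 1/2 (O = -3*1/2 + 4*(1/2) = -3/2 + 2 = 1/2 ≈ 0.50000)
d(I) = I + 1/(2*I) (d(I) = (1/2)/I + I = 1/(2*I) + I = I + 1/(2*I))
(27374 + d(-180))/((-223 + U(54)) + 40563) = (27374 + (-180 + (1/2)/(-180)))/((-223 + 54) + 40563) = (27374 + (-180 + (1/2)*(-1/180)))/(-169 + 40563) = (27374 + (-180 - 1/360))/40394 = (27374 - 64801/360)*(1/40394) = (9789839/360)*(1/40394) = 9789839/14541840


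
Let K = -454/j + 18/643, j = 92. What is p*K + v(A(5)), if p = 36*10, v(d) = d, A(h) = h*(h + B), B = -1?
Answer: -25828160/14789 ≈ -1746.4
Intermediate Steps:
A(h) = h*(-1 + h) (A(h) = h*(h - 1) = h*(-1 + h))
p = 360
K = -145133/29578 (K = -454/92 + 18/643 = -454*1/92 + 18*(1/643) = -227/46 + 18/643 = -145133/29578 ≈ -4.9068)
p*K + v(A(5)) = 360*(-145133/29578) + 5*(-1 + 5) = -26123940/14789 + 5*4 = -26123940/14789 + 20 = -25828160/14789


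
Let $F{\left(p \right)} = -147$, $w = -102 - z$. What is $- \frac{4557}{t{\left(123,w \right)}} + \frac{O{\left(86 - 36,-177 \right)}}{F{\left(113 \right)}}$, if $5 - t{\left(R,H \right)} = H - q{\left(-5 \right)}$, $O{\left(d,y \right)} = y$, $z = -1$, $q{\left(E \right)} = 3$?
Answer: $- \frac{216862}{5341} \approx -40.603$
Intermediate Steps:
$w = -101$ ($w = -102 - -1 = -102 + 1 = -101$)
$t{\left(R,H \right)} = 8 - H$ ($t{\left(R,H \right)} = 5 - \left(H - 3\right) = 5 - \left(-3 + H\right) = 8 - H$)
$- \frac{4557}{t{\left(123,w \right)}} + \frac{O{\left(86 - 36,-177 \right)}}{F{\left(113 \right)}} = - \frac{4557}{8 - -101} - \frac{177}{-147} = - \frac{4557}{8 + 101} - - \frac{59}{49} = - \frac{4557}{109} + \frac{59}{49} = - \frac{216862}{5341}$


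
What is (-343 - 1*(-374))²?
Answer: 961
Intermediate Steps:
(-343 - 1*(-374))² = (-343 + 374)² = 31² = 961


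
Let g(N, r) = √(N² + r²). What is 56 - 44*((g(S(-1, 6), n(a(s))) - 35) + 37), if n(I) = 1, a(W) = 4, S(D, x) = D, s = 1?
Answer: -32 - 44*√2 ≈ -94.225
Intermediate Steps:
56 - 44*((g(S(-1, 6), n(a(s))) - 35) + 37) = 56 - 44*((√((-1)² + 1²) - 35) + 37) = 56 - 44*((√(1 + 1) - 35) + 37) = 56 - 44*((√2 - 35) + 37) = 56 - 44*((-35 + √2) + 37) = 56 - 44*(2 + √2) = 56 + (-88 - 44*√2) = -32 - 44*√2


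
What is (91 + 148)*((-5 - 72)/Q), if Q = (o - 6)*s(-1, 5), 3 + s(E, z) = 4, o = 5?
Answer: 18403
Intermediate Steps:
s(E, z) = 1 (s(E, z) = -3 + 4 = 1)
Q = -1 (Q = (5 - 6)*1 = -1*1 = -1)
(91 + 148)*((-5 - 72)/Q) = (91 + 148)*((-5 - 72)/(-1)) = 239*(-77*(-1)) = 239*77 = 18403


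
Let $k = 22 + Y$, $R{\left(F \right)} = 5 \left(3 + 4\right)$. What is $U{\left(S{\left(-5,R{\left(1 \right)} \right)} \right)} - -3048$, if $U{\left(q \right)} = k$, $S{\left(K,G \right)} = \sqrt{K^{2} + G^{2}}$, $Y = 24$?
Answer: $3094$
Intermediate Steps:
$R{\left(F \right)} = 35$ ($R{\left(F \right)} = 5 \cdot 7 = 35$)
$k = 46$ ($k = 22 + 24 = 46$)
$S{\left(K,G \right)} = \sqrt{G^{2} + K^{2}}$
$U{\left(q \right)} = 46$
$U{\left(S{\left(-5,R{\left(1 \right)} \right)} \right)} - -3048 = 46 - -3048 = 46 + 3048 = 3094$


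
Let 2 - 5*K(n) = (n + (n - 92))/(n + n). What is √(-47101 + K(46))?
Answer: 3*I*√130835/5 ≈ 217.03*I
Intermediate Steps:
K(n) = ⅖ - (-92 + 2*n)/(10*n) (K(n) = ⅖ - (n + (n - 92))/(5*(n + n)) = ⅖ - (n + (-92 + n))/(5*(2*n)) = ⅖ - (-92 + 2*n)*1/(2*n)/5 = ⅖ - (-92 + 2*n)/(10*n))
√(-47101 + K(46)) = √(-47101 + (⅕)*(46 + 46)/46) = √(-47101 + (⅕)*(1/46)*92) = √(-47101 + ⅖) = √(-235503/5) = 3*I*√130835/5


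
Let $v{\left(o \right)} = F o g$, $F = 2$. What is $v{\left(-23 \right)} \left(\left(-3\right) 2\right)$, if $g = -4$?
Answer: $-1104$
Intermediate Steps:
$v{\left(o \right)} = - 8 o$ ($v{\left(o \right)} = 2 o \left(-4\right) = 2 \left(- 4 o\right) = - 8 o$)
$v{\left(-23 \right)} \left(\left(-3\right) 2\right) = \left(-8\right) \left(-23\right) \left(\left(-3\right) 2\right) = 184 \left(-6\right) = -1104$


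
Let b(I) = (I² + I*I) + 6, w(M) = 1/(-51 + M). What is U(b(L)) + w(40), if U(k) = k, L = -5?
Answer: 615/11 ≈ 55.909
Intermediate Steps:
b(I) = 6 + 2*I² (b(I) = (I² + I²) + 6 = 2*I² + 6 = 6 + 2*I²)
U(b(L)) + w(40) = (6 + 2*(-5)²) + 1/(-51 + 40) = (6 + 2*25) + 1/(-11) = (6 + 50) - 1/11 = 56 - 1/11 = 615/11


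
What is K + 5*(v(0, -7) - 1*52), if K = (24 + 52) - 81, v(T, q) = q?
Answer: -300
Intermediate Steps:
K = -5 (K = 76 - 81 = -5)
K + 5*(v(0, -7) - 1*52) = -5 + 5*(-7 - 1*52) = -5 + 5*(-7 - 52) = -5 + 5*(-59) = -5 - 295 = -300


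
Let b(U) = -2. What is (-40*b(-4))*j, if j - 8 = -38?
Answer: -2400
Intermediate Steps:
j = -30 (j = 8 - 38 = -30)
(-40*b(-4))*j = -40*(-2)*(-30) = 80*(-30) = -2400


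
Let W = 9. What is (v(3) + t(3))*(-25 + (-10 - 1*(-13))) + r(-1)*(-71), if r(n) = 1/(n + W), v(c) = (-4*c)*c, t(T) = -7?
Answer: 7497/8 ≈ 937.13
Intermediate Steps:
v(c) = -4*c**2
r(n) = 1/(9 + n) (r(n) = 1/(n + 9) = 1/(9 + n))
(v(3) + t(3))*(-25 + (-10 - 1*(-13))) + r(-1)*(-71) = (-4*3**2 - 7)*(-25 + (-10 - 1*(-13))) - 71/(9 - 1) = (-4*9 - 7)*(-25 + (-10 + 13)) - 71/8 = (-36 - 7)*(-25 + 3) + (1/8)*(-71) = -43*(-22) - 71/8 = 946 - 71/8 = 7497/8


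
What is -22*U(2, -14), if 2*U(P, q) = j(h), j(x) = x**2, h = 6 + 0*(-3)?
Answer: -396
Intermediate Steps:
h = 6 (h = 6 + 0 = 6)
U(P, q) = 18 (U(P, q) = (1/2)*6**2 = (1/2)*36 = 18)
-22*U(2, -14) = -22*18 = -396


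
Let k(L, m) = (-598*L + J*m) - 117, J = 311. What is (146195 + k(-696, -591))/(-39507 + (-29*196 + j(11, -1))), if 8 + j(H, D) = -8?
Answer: -378485/45207 ≈ -8.3723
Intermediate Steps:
k(L, m) = -117 - 598*L + 311*m (k(L, m) = (-598*L + 311*m) - 117 = -117 - 598*L + 311*m)
j(H, D) = -16 (j(H, D) = -8 - 8 = -16)
(146195 + k(-696, -591))/(-39507 + (-29*196 + j(11, -1))) = (146195 + (-117 - 598*(-696) + 311*(-591)))/(-39507 + (-29*196 - 16)) = (146195 + (-117 + 416208 - 183801))/(-39507 + (-5684 - 16)) = (146195 + 232290)/(-39507 - 5700) = 378485/(-45207) = 378485*(-1/45207) = -378485/45207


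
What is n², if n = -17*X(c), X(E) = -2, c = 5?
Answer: 1156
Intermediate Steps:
n = 34 (n = -17*(-2) = 34)
n² = 34² = 1156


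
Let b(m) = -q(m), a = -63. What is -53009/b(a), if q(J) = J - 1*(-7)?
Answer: -53009/56 ≈ -946.59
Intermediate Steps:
q(J) = 7 + J (q(J) = J + 7 = 7 + J)
b(m) = -7 - m (b(m) = -(7 + m) = -7 - m)
-53009/b(a) = -53009/(-7 - 1*(-63)) = -53009/(-7 + 63) = -53009/56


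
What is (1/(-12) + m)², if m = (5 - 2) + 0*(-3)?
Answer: 1225/144 ≈ 8.5069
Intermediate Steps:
m = 3 (m = 3 + 0 = 3)
(1/(-12) + m)² = (1/(-12) + 3)² = (-1/12 + 3)² = (35/12)² = 1225/144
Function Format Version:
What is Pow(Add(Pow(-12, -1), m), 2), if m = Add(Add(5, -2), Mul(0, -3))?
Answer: Rational(1225, 144) ≈ 8.5069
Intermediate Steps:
m = 3 (m = Add(3, 0) = 3)
Pow(Add(Pow(-12, -1), m), 2) = Pow(Add(Pow(-12, -1), 3), 2) = Pow(Add(Rational(-1, 12), 3), 2) = Pow(Rational(35, 12), 2) = Rational(1225, 144)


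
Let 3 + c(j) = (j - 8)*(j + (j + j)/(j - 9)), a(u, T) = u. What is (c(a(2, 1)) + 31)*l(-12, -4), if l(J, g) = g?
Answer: -544/7 ≈ -77.714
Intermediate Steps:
c(j) = -3 + (-8 + j)*(j + 2*j/(-9 + j)) (c(j) = -3 + (j - 8)*(j + (j + j)/(j - 9)) = -3 + (-8 + j)*(j + (2*j)/(-9 + j)) = -3 + (-8 + j)*(j + 2*j/(-9 + j)))
(c(a(2, 1)) + 31)*l(-12, -4) = ((27 + 2³ - 15*2² + 53*2)/(-9 + 2) + 31)*(-4) = ((27 + 8 - 15*4 + 106)/(-7) + 31)*(-4) = (-(27 + 8 - 60 + 106)/7 + 31)*(-4) = (-⅐*81 + 31)*(-4) = (-81/7 + 31)*(-4) = (136/7)*(-4) = -544/7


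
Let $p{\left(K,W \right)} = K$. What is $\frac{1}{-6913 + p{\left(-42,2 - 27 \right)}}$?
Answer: $- \frac{1}{6955} \approx -0.00014378$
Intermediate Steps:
$\frac{1}{-6913 + p{\left(-42,2 - 27 \right)}} = \frac{1}{-6913 - 42} = \frac{1}{-6955} = - \frac{1}{6955}$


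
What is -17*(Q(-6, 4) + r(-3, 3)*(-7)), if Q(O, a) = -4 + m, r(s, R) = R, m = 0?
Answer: 425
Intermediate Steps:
Q(O, a) = -4 (Q(O, a) = -4 + 0 = -4)
-17*(Q(-6, 4) + r(-3, 3)*(-7)) = -17*(-4 + 3*(-7)) = -17*(-4 - 21) = -17*(-25) = 425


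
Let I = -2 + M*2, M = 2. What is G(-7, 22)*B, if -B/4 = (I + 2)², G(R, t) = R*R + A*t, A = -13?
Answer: 15168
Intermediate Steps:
I = 2 (I = -2 + 2*2 = -2 + 4 = 2)
G(R, t) = R² - 13*t (G(R, t) = R*R - 13*t = R² - 13*t)
B = -64 (B = -4*(2 + 2)² = -4*4² = -4*16 = -64)
G(-7, 22)*B = ((-7)² - 13*22)*(-64) = (49 - 286)*(-64) = -237*(-64) = 15168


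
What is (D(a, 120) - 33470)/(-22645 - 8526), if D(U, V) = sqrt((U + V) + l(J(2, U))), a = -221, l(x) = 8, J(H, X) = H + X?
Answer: 33470/31171 - I*sqrt(93)/31171 ≈ 1.0738 - 0.00030938*I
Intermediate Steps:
D(U, V) = sqrt(8 + U + V) (D(U, V) = sqrt((U + V) + 8) = sqrt(8 + U + V))
(D(a, 120) - 33470)/(-22645 - 8526) = (sqrt(8 - 221 + 120) - 33470)/(-22645 - 8526) = (sqrt(-93) - 33470)/(-31171) = (I*sqrt(93) - 33470)*(-1/31171) = (-33470 + I*sqrt(93))*(-1/31171) = 33470/31171 - I*sqrt(93)/31171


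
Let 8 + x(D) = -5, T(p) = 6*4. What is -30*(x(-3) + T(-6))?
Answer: -330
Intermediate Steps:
T(p) = 24
x(D) = -13 (x(D) = -8 - 5 = -13)
-30*(x(-3) + T(-6)) = -30*(-13 + 24) = -30*11 = -330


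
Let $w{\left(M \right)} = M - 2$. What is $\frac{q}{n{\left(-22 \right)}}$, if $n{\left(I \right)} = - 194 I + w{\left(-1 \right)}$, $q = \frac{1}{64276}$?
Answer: $\frac{1}{274137140} \approx 3.6478 \cdot 10^{-9}$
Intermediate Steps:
$w{\left(M \right)} = -2 + M$
$q = \frac{1}{64276} \approx 1.5558 \cdot 10^{-5}$
$n{\left(I \right)} = -3 - 194 I$ ($n{\left(I \right)} = - 194 I - 3 = -3 - 194 I$)
$\frac{q}{n{\left(-22 \right)}} = \frac{1}{64276 \left(-3 - -4268\right)} = \frac{1}{64276 \left(-3 + 4268\right)} = \frac{1}{64276 \cdot 4265} = \frac{1}{64276} \cdot \frac{1}{4265} = \frac{1}{274137140}$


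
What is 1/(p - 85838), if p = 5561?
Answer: -1/80277 ≈ -1.2457e-5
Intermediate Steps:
1/(p - 85838) = 1/(5561 - 85838) = 1/(-80277) = -1/80277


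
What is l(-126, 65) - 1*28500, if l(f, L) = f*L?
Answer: -36690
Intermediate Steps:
l(f, L) = L*f
l(-126, 65) - 1*28500 = 65*(-126) - 1*28500 = -8190 - 28500 = -36690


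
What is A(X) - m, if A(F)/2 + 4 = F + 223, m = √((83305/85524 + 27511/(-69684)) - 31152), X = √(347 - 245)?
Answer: 438 + 2*√102 - 7*I*√4355709824612270526/82772978 ≈ 458.2 - 176.5*I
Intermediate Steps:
X = √102 ≈ 10.100
m = 7*I*√4355709824612270526/82772978 (m = √((83305*(1/85524) + 27511*(-1/69684)) - 31152) = √((83305/85524 - 27511/69684) - 31152) = √(47946873/82772978 - 31152) = √(-2578495863783/82772978) = 7*I*√4355709824612270526/82772978 ≈ 176.5*I)
A(F) = 438 + 2*F (A(F) = -8 + 2*(F + 223) = -8 + 2*(223 + F) = -8 + (446 + 2*F) = 438 + 2*F)
A(X) - m = (438 + 2*√102) - 7*I*√4355709824612270526/82772978 = 438 + 2*√102 - 7*I*√4355709824612270526/82772978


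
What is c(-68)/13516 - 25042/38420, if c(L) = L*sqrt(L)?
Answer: -12521/19210 - 34*I*sqrt(17)/3379 ≈ -0.6518 - 0.041487*I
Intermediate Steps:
c(L) = L**(3/2)
c(-68)/13516 - 25042/38420 = (-68)**(3/2)/13516 - 25042/38420 = -136*I*sqrt(17)*(1/13516) - 25042*1/38420 = -34*I*sqrt(17)/3379 - 12521/19210 = -12521/19210 - 34*I*sqrt(17)/3379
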